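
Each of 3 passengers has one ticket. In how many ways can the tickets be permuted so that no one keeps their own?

Derangements satisfy D(n) = (n-1)(D(n-1) + D(n-2)), starting from D(0)=1, D(1)=0.
D(2) = 1 x (0 + 1) = 1
D(3) = 2 x (D(2) + D(1)) = 2 x (1 + 0)

Final answer: D(3) = 2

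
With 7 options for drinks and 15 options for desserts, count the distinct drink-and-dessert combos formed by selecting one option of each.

By the multiplication principle: 7 x 15.

Final answer: 105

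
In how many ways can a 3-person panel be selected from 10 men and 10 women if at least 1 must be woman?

Sum over valid woman counts:
C(10,1)C(10,2) = 450
C(10,2)C(10,1) = 450
C(10,3)C(10,0) = 120
Total: 450 + 450 + 120.

Final answer: 1020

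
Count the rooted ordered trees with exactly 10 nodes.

This is a standard Catalan-number count: the answer is C_n. Here n = 10 - 1 = 9.
C_n = (2n)!/(n!(n+1)!), so C_{9} = 18!/(9! x 10!) = C(18,9)/10 = 48620/10.

Final answer: C_{9} = 4862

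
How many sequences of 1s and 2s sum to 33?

Condition on the final move: it is a 1-step (f(n-1) ways to get there) or a 2-step (f(n-2) ways), so f(n) = f(n-1) + f(n-2), with f(1)=1, f(2)=2.
Computing successive values: f(1)=1, f(2)=2, f(3)=3, f(4)=5, f(5)=8, f(6)=13, f(7)=21, f(8)=34, f(9)=55, f(10)=89, f(11)=144, f(12)=233, f(13)=377, f(14)=610, f(15)=987, f(16)=1597, f(17)=2584, f(18)=4181, f(19)=6765, f(20)=10946, f(21)=17711, f(22)=28657, f(23)=46368, f(24)=75025, f(25)=121393, f(26)=196418, f(27)=317811, f(28)=514229, f(29)=832040, f(30)=1346269, f(31)=2178309, f(32)=3524578, f(33)=5702887.

Final answer: 5702887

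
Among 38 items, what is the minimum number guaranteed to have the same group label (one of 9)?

There are 9 possible values for group label (one of 9). With 38 items and 9 categories, by pigeonhole: ceiling(38/9).

Final answer: 5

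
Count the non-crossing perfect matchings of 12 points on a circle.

This is counted by the nth Catalan number C_n. Here n = 12/2 = 6.
C_n = C(2n,n)/(n+1), so C_{6} = C(12,6)/7 = 924/7.

Final answer: C_{6} = 132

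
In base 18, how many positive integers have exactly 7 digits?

These are the integers in [18^6, 18^7), so the count is 18^7 - 18^6 = 17 x 18^6.

Final answer: 578207808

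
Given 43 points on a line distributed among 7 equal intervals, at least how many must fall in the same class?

By pigeonhole with 43 objects and 7 categories: ceiling(43/7).

Final answer: 7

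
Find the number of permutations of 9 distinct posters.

The number of ways to arrange 9 distinct objects is 9!.

Final answer: 9! = 362880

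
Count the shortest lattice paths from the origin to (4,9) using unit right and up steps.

Each path has 4 right steps and 9 up steps in some order (13 steps total).
Choose which 9 of the 13 steps are up: C(13,9).

Final answer: C(13,9) = 715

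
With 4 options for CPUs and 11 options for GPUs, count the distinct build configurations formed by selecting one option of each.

By the multiplication principle: 4 x 11.

Final answer: 44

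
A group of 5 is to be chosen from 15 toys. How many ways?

C(15,5) = 15!/(5! x 10!).

Final answer: \binom{15}{5} = 3003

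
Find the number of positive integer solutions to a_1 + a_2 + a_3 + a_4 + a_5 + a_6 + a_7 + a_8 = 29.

Substitute a'_i = a_i - 1 (so a'_i >= 0). Then sum a'_i = 29 - 8 = 21.
Stars and bars: C(21+8-1, 8-1) = C(28,7).

Final answer: C(28,7) = 1184040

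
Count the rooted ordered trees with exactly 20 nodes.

This is counted by the nth Catalan number C_n. Here n = 20 - 1 = 19.
C_n = (2n)!/(n!(n+1)!), so C_{19} = 38!/(19! x 20!) = C(38,19)/20 = 35345263800/20.

Final answer: C_{19} = 1767263190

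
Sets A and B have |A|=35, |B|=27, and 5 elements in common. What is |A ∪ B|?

|A union B| = |A| + |B| - |A intersect B| = 35 + 27 - 5.

Final answer: 57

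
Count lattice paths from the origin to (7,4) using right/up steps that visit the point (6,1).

Paths (0,0)->(6,1): C(7,1) = 7.
Paths (6,1)->(7,4): C(4,3) = 4.
By multiplication principle: 7 x 4.

Final answer: 28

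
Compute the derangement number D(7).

Use the recurrence D(n) = (n-1)(D(n-1) + D(n-2)) with D(0)=1, D(1)=0.
D(2) = 1 x (0 + 1) = 1
D(3) = 2 x (1 + 0) = 2
D(4) = 3 x (2 + 1) = 9
D(5) = 4 x (9 + 2) = 44
D(6) = 5 x (44 + 9) = 265
D(7) = 6 x (D(6) + D(5)) = 6 x (265 + 44)

Final answer: D(7) = 1854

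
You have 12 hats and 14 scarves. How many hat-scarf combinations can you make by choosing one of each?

By the multiplication principle: 12 x 14.

Final answer: 168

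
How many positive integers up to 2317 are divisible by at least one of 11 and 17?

Multiples of 11: 210. Multiples of 17: 136. Of both (lcm=187): 12.
By inclusion-exclusion: 210 + 136 - 12.

Final answer: 334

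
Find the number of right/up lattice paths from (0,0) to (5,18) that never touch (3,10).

Total paths to (5,18): C(23,18) = 33649.
Paths through (3,10): C(13,10) x C(10,8) = 12870.
Avoiding (3,10): 33649 - 12870.

Final answer: 20779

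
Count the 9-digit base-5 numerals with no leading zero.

These are the integers in [5^8, 5^9), so the count is 5^9 - 5^8 = 4 x 5^8.

Final answer: 1562500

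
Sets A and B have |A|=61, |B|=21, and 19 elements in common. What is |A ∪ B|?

|A union B| = |A| + |B| - |A intersect B| = 61 + 21 - 19.

Final answer: 63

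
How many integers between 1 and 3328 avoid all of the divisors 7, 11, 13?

|div by 7|=475, |div by 11|=302, |div by 13|=256.
|div by 7&11|=43, |div by 7&13|=36, |div by 11&13|=23, |div by all|=3.
By inclusion-exclusion, divisible by at least one: 475+302+256-43-36-23+3 = 934.
Not divisible by any: 3328 - 934.

Final answer: 2394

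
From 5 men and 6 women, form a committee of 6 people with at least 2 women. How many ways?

Sum over valid woman counts:
C(6,2)C(5,4) = 75
C(6,3)C(5,3) = 200
C(6,4)C(5,2) = 150
C(6,5)C(5,1) = 30
C(6,6)C(5,0) = 1
Total: 75 + 200 + 150 + 30 + 1.

Final answer: 456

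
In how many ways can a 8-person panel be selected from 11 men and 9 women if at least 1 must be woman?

Sum over valid woman counts:
C(9,1)C(11,7) = 2970
C(9,2)C(11,6) = 16632
C(9,3)C(11,5) = 38808
C(9,4)C(11,4) = 41580
C(9,5)C(11,3) = 20790
C(9,6)C(11,2) = 4620
C(9,7)C(11,1) = 396
C(9,8)C(11,0) = 9
Total: 2970 + 16632 + 38808 + 41580 + 20790 + 4620 + 396 + 9.

Final answer: 125805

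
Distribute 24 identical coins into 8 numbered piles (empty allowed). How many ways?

Stars and bars: C(n+k-1, k-1) = C(31,7).

Final answer: C(31,7) = 2629575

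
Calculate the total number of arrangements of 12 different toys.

The number of ways to arrange 12 distinct objects is 12!.

Final answer: 12! = 479001600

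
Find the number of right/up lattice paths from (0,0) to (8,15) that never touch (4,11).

Total paths to (8,15): C(23,15) = 490314.
Paths through (4,11): C(15,11) x C(8,4) = 95550.
Avoiding (4,11): 490314 - 95550.

Final answer: 394764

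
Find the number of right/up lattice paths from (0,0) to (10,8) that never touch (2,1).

Total paths to (10,8): C(18,8) = 43758.
Paths through (2,1): C(3,1) x C(15,7) = 19305.
Avoiding (2,1): 43758 - 19305.

Final answer: 24453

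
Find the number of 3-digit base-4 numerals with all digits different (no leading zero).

First digit: 3 (nonzero). Second: 3 (not first). Third: 2, etc.
Total: 3 x 3 x 2.

Final answer: 18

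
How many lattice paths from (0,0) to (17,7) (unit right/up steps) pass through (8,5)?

Paths (0,0)->(8,5): C(13,5) = 1287.
Paths (8,5)->(17,7): C(11,2) = 55.
By multiplication principle: 1287 x 55.

Final answer: 70785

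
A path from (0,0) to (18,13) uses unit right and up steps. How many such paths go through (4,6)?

Paths (0,0)->(4,6): C(10,6) = 210.
Paths (4,6)->(18,13): C(21,7) = 116280.
By multiplication principle: 210 x 116280.

Final answer: 24418800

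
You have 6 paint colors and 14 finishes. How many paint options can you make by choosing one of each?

By the multiplication principle: 6 x 14.

Final answer: 84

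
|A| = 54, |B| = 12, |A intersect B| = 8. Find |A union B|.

|A union B| = |A| + |B| - |A intersect B| = 54 + 12 - 8.

Final answer: 58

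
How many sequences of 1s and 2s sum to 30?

Condition on the final move: it is a 1-step (f(n-1) ways to get there) or a 2-step (f(n-2) ways), so f(n) = f(n-1) + f(n-2), with f(1)=1, f(2)=2.
Iterating the recurrence: f(1)=1, f(2)=2, f(3)=3, f(4)=5, f(5)=8, f(6)=13, f(7)=21, f(8)=34, f(9)=55, f(10)=89, f(11)=144, f(12)=233, f(13)=377, f(14)=610, f(15)=987, f(16)=1597, f(17)=2584, f(18)=4181, f(19)=6765, f(20)=10946, f(21)=17711, f(22)=28657, f(23)=46368, f(24)=75025, f(25)=121393, f(26)=196418, f(27)=317811, f(28)=514229, f(29)=832040, f(30)=1346269.

Final answer: 1346269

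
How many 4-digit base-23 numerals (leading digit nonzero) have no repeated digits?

First digit: 22 (nonzero). Second: 22 (not first). Third: 21, etc.
Total: 22 x 22 x 21 x 20.

Final answer: 203280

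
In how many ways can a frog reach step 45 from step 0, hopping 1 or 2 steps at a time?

Let f(n) count the ways. The last step is size 1 or 2, so f(n) = f(n-1) + f(n-2) with f(1)=1, f(2)=2.
Computing successive values: f(1)=1, f(2)=2, f(3)=3, f(4)=5, f(5)=8, f(6)=13, f(7)=21, f(8)=34, f(9)=55, f(10)=89, f(11)=144, f(12)=233, f(13)=377, f(14)=610, f(15)=987, f(16)=1597, f(17)=2584, f(18)=4181, f(19)=6765, f(20)=10946, f(21)=17711, f(22)=28657, f(23)=46368, f(24)=75025, f(25)=121393, f(26)=196418, f(27)=317811, f(28)=514229, f(29)=832040, f(30)=1346269, f(31)=2178309, f(32)=3524578, f(33)=5702887, f(34)=9227465, f(35)=14930352, f(36)=24157817, f(37)=39088169, f(38)=63245986, f(39)=102334155, f(40)=165580141, f(41)=267914296, f(42)=433494437, f(43)=701408733, f(44)=1134903170, f(45)=1836311903.

Final answer: 1836311903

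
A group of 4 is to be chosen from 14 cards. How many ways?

C(14,4) = 14!/(4! x (14-4)!).

Final answer: C(14,4) = 1001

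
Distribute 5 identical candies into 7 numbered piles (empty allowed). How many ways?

Stars and bars: C(n+k-1, k-1) = C(11,6).

Final answer: C(11,6) = 462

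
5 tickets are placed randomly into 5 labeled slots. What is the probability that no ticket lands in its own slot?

Derangements satisfy D(n) = (n-1)(D(n-1) + D(n-2)), starting from D(0)=1, D(1)=0.
Building up: D(2)=1, D(3)=2, D(4)=9, D(5)=44.
Total arrangements: 5! = 120.
Probability = D(5)/5! = 11/30.

Final answer: D(5)/5! = 44/120 = 0.366667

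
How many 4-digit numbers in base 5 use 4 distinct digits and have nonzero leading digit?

First digit: 4 (nonzero). Second: 4 (not first). Third: 3, etc.
Total: 4 x 4 x 3 x 2.

Final answer: 96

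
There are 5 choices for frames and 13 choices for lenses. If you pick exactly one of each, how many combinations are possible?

By the multiplication principle: 5 x 13.

Final answer: 65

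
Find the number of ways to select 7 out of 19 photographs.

C(19,7) = 19!/(7! x 12!).

Final answer: \binom{19}{7} = 50388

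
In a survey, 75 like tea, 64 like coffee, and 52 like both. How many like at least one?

|A union B| = |A| + |B| - |A intersect B| = 75 + 64 - 52.

Final answer: 87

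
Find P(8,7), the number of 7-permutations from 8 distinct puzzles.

P(8,7) = 8!/(8-7)! = 8!/1!.

Final answer: P(8,7) = 40320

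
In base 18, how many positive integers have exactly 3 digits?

These are the integers in [18^2, 18^3), so the count is 18^3 - 18^2 = 17 x 18^2.

Final answer: 5508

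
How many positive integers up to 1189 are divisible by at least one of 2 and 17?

Multiples of 2: 594. Multiples of 17: 69. Of both (lcm=34): 34.
By inclusion-exclusion: 594 + 69 - 34.

Final answer: 629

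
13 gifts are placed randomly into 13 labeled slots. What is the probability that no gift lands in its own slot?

Use the recurrence D(n) = (n-1)(D(n-1) + D(n-2)) with D(0)=1, D(1)=0.
Building up: D(2)=1, D(3)=2, D(4)=9, D(5)=44, D(6)=265, D(7)=1854, D(8)=14833, D(9)=133496, D(10)=1334961, D(11)=14684570, D(12)=176214841, D(13)=2290792932.
Total arrangements: 13! = 6227020800.
Probability = D(13)/13! = 63633137/172972800.

Final answer: D(13)/13! = 2290792932/6227020800 = 0.367879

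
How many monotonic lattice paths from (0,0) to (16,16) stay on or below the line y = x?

Total monotonic paths to (16,16): C(32,16) = 601080390.
Reflecting each bad path at its first crossing gives a bijection with paths to (15,17): C(32,17) = 565722720.
Valid Dyck paths: 601080390 - 565722720.
(Equivalently, C_{16} = C(32,16)/17 = 601080390/17.)

Final answer: C_{16} = 35357670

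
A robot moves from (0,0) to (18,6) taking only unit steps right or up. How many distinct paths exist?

Each path has 18 right steps and 6 up steps in some order (24 steps total).
Choose which 6 of the 24 steps are up: C(24,6).

Final answer: C(24,6) = 134596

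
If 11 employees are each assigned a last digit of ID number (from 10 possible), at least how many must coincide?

There are 10 possible values for last digit of ID number. With 11 employees and 10 categories, by pigeonhole: ceiling(11/10).

Final answer: 2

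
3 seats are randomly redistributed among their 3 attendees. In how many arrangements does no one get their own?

Use the recurrence D(n) = (n-1)(D(n-1) + D(n-2)) with D(0)=1, D(1)=0.
D(2) = 1 x (0 + 1) = 1
D(3) = 2 x (D(2) + D(1)) = 2 x (1 + 0)

Final answer: D(3) = 2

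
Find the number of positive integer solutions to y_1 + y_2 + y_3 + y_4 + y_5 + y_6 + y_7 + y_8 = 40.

Substitute y'_i = y_i - 1 (so y'_i >= 0). Then sum y'_i = 40 - 8 = 32.
Stars and bars: C(32+8-1, 8-1) = C(39,7).

Final answer: C(39,7) = 15380937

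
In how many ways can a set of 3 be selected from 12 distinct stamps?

C(12,3) = 12!/(3! x 9!).

Final answer: \binom{12}{3} = 220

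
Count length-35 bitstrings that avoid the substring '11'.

Let a(n) count valid strings. If the last bit is 0 the prefix is any valid string of length n-1; if it is 1 the string must end in 01 with a valid prefix of length n-2. So a(n) = a(n-1) + a(n-2), a(1)=2, a(2)=3.
Building up term by term: a(1)=2, a(2)=3, a(3)=5, a(4)=8, a(5)=13, a(6)=21, a(7)=34, a(8)=55, a(9)=89, a(10)=144, a(11)=233, a(12)=377, a(13)=610, a(14)=987, a(15)=1597, a(16)=2584, a(17)=4181, a(18)=6765, a(19)=10946, a(20)=17711, a(21)=28657, a(22)=46368, a(23)=75025, a(24)=121393, a(25)=196418, a(26)=317811, a(27)=514229, a(28)=832040, a(29)=1346269, a(30)=2178309, a(31)=3524578, a(32)=5702887, a(33)=9227465, a(34)=14930352, a(35)=24157817.

Final answer: 24157817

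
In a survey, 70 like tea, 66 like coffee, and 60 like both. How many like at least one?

|A union B| = |A| + |B| - |A intersect B| = 70 + 66 - 60.

Final answer: 76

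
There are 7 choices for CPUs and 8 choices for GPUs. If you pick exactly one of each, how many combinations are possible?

By the multiplication principle: 7 x 8.

Final answer: 56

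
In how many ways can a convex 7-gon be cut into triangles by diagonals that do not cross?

The structures are counted by the Catalan number C_n. Here n = 7 - 2 = 5.
C_n = C(2n,n) - C(2n,n+1), so C_{5} = C(10,5) - C(10,6) = 252 - 210.

Final answer: C_{5} = 42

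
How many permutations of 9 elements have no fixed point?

Use the recurrence D(n) = (n-1)(D(n-1) + D(n-2)) with D(0)=1, D(1)=0.
D(2) = 1 x (0 + 1) = 1
D(3) = 2 x (1 + 0) = 2
D(4) = 3 x (2 + 1) = 9
D(5) = 4 x (9 + 2) = 44
D(6) = 5 x (44 + 9) = 265
D(7) = 6 x (265 + 44) = 1854
D(8) = 7 x (1854 + 265) = 14833
D(9) = 8 x (D(8) + D(7)) = 8 x (14833 + 1854)

Final answer: D(9) = 133496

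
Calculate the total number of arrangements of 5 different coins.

The number of ways to arrange 5 distinct objects is 5!.

Final answer: 5! = 120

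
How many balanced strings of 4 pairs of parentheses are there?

The structures are counted by the Catalan number C_n. Here n = 4 (pairs).
C_n = C(2n,n)/(n+1), so C_{4} = C(8,4)/5 = 70/5.

Final answer: C_{4} = 14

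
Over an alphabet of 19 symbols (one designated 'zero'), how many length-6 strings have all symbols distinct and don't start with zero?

First digit: 18 (nonzero). Second: 18 (not first). Third: 17, etc.
Total: 18 x 18 x 17 x 16 x 15 x 14.

Final answer: 18506880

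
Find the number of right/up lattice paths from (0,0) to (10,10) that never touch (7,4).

Total paths to (10,10): C(20,10) = 184756.
Paths through (7,4): C(11,4) x C(9,6) = 27720.
Avoiding (7,4): 184756 - 27720.

Final answer: 157036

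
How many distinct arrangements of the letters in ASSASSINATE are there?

Letters (A:3, E:1, I:1, N:1, S:4, T:1). Total letters: 11.
Permutations = 11!/(4! x 3!).

Final answer: 277200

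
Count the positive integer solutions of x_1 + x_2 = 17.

Substitute x'_i = x_i - 1 (so x'_i >= 0). Then sum x'_i = 17 - 2 = 15.
Stars and bars: C(15+2-1, 2-1) = C(16,1).

Final answer: C(16,1) = 16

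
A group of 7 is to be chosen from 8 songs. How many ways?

C(8,7) = 8!/(7! x 1!).

Final answer: \binom{8}{7} = 8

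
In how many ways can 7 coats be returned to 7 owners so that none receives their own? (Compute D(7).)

Use the recurrence D(n) = (n-1)(D(n-1) + D(n-2)) with D(0)=1, D(1)=0.
D(2) = 1 x (0 + 1) = 1
D(3) = 2 x (1 + 0) = 2
D(4) = 3 x (2 + 1) = 9
D(5) = 4 x (9 + 2) = 44
D(6) = 5 x (44 + 9) = 265
D(7) = 6 x (D(6) + D(5)) = 6 x (265 + 44)

Final answer: D(7) = 1854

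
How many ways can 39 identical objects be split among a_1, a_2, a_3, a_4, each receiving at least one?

Substitute a'_i = a_i - 1 (so a'_i >= 0). Then sum a'_i = 39 - 4 = 35.
Stars and bars: C(35+4-1, 4-1) = C(38,3).

Final answer: C(38,3) = 8436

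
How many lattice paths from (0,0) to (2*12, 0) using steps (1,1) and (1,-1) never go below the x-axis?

Total monotonic paths to (12,12): C(24,12) = 2704156.
By the reflection principle, paths that go above the diagonal number C(24,13) = 2496144.
Valid Dyck paths: 2704156 - 2496144.
(Equivalently, C_{12} = C(24,12)/13 = 2704156/13.)

Final answer: C_{12} = 208012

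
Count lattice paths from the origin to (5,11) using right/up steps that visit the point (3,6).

Paths (0,0)->(3,6): C(9,6) = 84.
Paths (3,6)->(5,11): C(7,5) = 21.
By multiplication principle: 84 x 21.

Final answer: 1764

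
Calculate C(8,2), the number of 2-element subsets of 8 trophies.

C(8,2) = 8!/(2! x (8-2)!).

Final answer: C(8,2) = 28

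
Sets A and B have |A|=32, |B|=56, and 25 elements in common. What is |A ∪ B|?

|A union B| = |A| + |B| - |A intersect B| = 32 + 56 - 25.

Final answer: 63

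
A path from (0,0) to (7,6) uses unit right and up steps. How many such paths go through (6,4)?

Paths (0,0)->(6,4): C(10,4) = 210.
Paths (6,4)->(7,6): C(3,2) = 3.
By multiplication principle: 210 x 3.

Final answer: 630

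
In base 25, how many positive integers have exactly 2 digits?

These are the integers in [25^1, 25^2), so the count is 25^2 - 25^1 = 24 x 25^1.

Final answer: 600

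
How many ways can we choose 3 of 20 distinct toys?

C(20,3) = 20!/(3! x (20-3)!).

Final answer: C(20,3) = 1140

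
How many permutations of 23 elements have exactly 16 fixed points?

Choose which 16 elements are fixed: C(23,16) = 245157.
Derange the remaining 7 using D(j) = (j-1)(D(j-1) + D(j-2)), D(0)=1, D(1)=0: D(2)=1, D(3)=2, D(4)=9, D(5)=44, D(6)=265, D(7)=1854.
Total: 245157 x 1854.

Final answer: C(23,16) D(7) = 454521078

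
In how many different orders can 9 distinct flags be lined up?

The number of ways to arrange 9 distinct objects is 9!.

Final answer: 9! = 362880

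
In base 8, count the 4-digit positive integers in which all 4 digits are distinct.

The leading digit has 7 choices (anything but zero); the next has 7 (anything but the first), then 6, and so on, one fewer each time.
Total: 7 x 7 x 6 x 5.

Final answer: 1470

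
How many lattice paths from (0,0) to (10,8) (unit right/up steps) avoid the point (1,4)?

Total paths to (10,8): C(18,8) = 43758.
Paths through (1,4): C(5,4) x C(13,4) = 3575.
Avoiding (1,4): 43758 - 3575.

Final answer: 40183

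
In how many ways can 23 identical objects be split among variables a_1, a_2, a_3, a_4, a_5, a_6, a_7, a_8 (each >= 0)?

Stars and bars with 23 stars and 7 bars:
C(23+8-1, 8-1) = C(30,7).

Final answer: C(30,7) = 2035800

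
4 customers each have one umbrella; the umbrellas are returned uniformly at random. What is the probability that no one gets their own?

D(n) = (n-1)(D(n-1) + D(n-2)), D(0)=1, D(1)=0.
Building up: D(2)=1, D(3)=2, D(4)=9.
Total arrangements: 4! = 24.
Probability = D(4)/4! = 3/8.

Final answer: D(4)/4! = 9/24 = 0.375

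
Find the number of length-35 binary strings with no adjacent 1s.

Classify by the final bit: ...0 gives a(n-1) strings, ...01 gives a(n-2) strings. Thus a(n) = a(n-1) + a(n-2) with a(1)=2, a(2)=3.
Building up term by term: a(1)=2, a(2)=3, a(3)=5, a(4)=8, a(5)=13, a(6)=21, a(7)=34, a(8)=55, a(9)=89, a(10)=144, a(11)=233, a(12)=377, a(13)=610, a(14)=987, a(15)=1597, a(16)=2584, a(17)=4181, a(18)=6765, a(19)=10946, a(20)=17711, a(21)=28657, a(22)=46368, a(23)=75025, a(24)=121393, a(25)=196418, a(26)=317811, a(27)=514229, a(28)=832040, a(29)=1346269, a(30)=2178309, a(31)=3524578, a(32)=5702887, a(33)=9227465, a(34)=14930352, a(35)=24157817.

Final answer: 24157817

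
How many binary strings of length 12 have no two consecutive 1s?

A valid string ends in 0 (append to any length-(n-1) valid string) or in 01 (append to any length-(n-2) valid string), so a(n) = a(n-1) + a(n-2) with a(1)=2, a(2)=3.
Building up term by term: a(1)=2, a(2)=3, a(3)=5, a(4)=8, a(5)=13, a(6)=21, a(7)=34, a(8)=55, a(9)=89, a(10)=144, a(11)=233, a(12)=377.

Final answer: 377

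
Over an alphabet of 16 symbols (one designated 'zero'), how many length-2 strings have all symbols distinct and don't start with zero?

First digit: 15 (nonzero). Second: 15 (not first). Third: 14, etc.
Total: 15 x 15.

Final answer: 225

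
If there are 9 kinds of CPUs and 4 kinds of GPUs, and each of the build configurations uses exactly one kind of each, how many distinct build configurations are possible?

By the multiplication principle: 9 x 4.

Final answer: 36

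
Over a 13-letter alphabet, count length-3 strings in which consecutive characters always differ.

Let g(n) count such strings. g(1) = 13, and each valid string of length n-1 extends in 12 ways (any symbol but the last), so g(n) = 12 g(n-1).
Total: g(3) = 13 x 12^2.

Final answer: 13 x 12^{2} = 1872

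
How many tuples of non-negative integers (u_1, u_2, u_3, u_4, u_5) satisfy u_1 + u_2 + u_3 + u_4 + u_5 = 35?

Stars and bars with 35 stars and 4 bars:
C(35+5-1, 5-1) = C(39,4).

Final answer: C(39,4) = 82251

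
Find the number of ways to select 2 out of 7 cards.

C(7,2) = 7!/(2! x (7-2)!).

Final answer: C(7,2) = 21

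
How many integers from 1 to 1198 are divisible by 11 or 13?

Multiples of 11: 108. Multiples of 13: 92. Of both (lcm=143): 8.
By inclusion-exclusion: 108 + 92 - 8.

Final answer: 192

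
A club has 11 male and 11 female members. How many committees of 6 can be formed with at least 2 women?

Sum over valid woman counts:
C(11,2)C(11,4) = 18150
C(11,3)C(11,3) = 27225
C(11,4)C(11,2) = 18150
C(11,5)C(11,1) = 5082
C(11,6)C(11,0) = 462
Total: 18150 + 27225 + 18150 + 5082 + 462.

Final answer: 69069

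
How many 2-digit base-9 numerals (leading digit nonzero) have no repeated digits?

First digit: 8 (nonzero). Second: 8 (not first). Third: 7, etc.
Total: 8 x 8.

Final answer: 64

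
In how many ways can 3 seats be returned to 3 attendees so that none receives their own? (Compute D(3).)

Use the recurrence D(n) = (n-1)(D(n-1) + D(n-2)) with D(0)=1, D(1)=0.
D(2) = 1 x (0 + 1) = 1
D(3) = 2 x (D(2) + D(1)) = 2 x (1 + 0)

Final answer: D(3) = 2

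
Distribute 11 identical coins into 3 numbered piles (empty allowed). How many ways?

Stars and bars: C(n+k-1, k-1) = C(13,2).

Final answer: C(13,2) = 78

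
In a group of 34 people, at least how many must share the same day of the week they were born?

There are 7 possible values for day of the week they were born. With 34 people and 7 categories, by pigeonhole: ceiling(34/7).

Final answer: 5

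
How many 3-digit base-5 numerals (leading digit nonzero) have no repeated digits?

First digit: 4 (nonzero). Second: 4 (not first). Third: 3, etc.
Total: 4 x 4 x 3.

Final answer: 48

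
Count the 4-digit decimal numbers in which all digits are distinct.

First digit: 9 (not 0). Second: 9 (not first). Third: 8, etc.
Total: 9 x 9 x 8 x 7.

Final answer: 4536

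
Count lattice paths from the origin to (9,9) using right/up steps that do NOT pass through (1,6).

Total paths to (9,9): C(18,9) = 48620.
Paths through (1,6): C(7,6) x C(11,3) = 1155.
Avoiding (1,6): 48620 - 1155.

Final answer: 47465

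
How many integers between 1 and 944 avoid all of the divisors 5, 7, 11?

|div by 5|=188, |div by 7|=134, |div by 11|=85.
|div by 5&7|=26, |div by 5&11|=17, |div by 7&11|=12, |div by all|=2.
By inclusion-exclusion, divisible by at least one: 188+134+85-26-17-12+2 = 354.
Not divisible by any: 944 - 354.

Final answer: 590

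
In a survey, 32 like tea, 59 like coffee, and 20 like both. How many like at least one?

|A union B| = |A| + |B| - |A intersect B| = 32 + 59 - 20.

Final answer: 71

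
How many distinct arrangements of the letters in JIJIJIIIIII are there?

Letters (I:8, J:3). Total letters: 11.
Permutations = 11!/(8! x 3!).

Final answer: 165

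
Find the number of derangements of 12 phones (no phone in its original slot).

D(n) = (n-1)(D(n-1) + D(n-2)), D(0)=1, D(1)=0.
D(2) = 1 x (0 + 1) = 1
D(3) = 2 x (1 + 0) = 2
D(4) = 3 x (2 + 1) = 9
D(5) = 4 x (9 + 2) = 44
D(6) = 5 x (44 + 9) = 265
D(7) = 6 x (265 + 44) = 1854
D(8) = 7 x (1854 + 265) = 14833
D(9) = 8 x (14833 + 1854) = 133496
D(10) = 9 x (133496 + 14833) = 1334961
D(11) = 10 x (1334961 + 133496) = 14684570
D(12) = 11 x (D(11) + D(10)) = 11 x (14684570 + 1334961)

Final answer: D(12) = 176214841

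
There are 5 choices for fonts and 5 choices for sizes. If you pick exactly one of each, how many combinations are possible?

By the multiplication principle: 5 x 5.

Final answer: 25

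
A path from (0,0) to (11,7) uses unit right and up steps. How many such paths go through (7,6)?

Paths (0,0)->(7,6): C(13,6) = 1716.
Paths (7,6)->(11,7): C(5,1) = 5.
By multiplication principle: 1716 x 5.

Final answer: 8580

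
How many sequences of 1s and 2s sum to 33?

Let f(n) count the ways. The last step is size 1 or 2, so f(n) = f(n-1) + f(n-2) with f(1)=1, f(2)=2.
Iterating the recurrence: f(1)=1, f(2)=2, f(3)=3, f(4)=5, f(5)=8, f(6)=13, f(7)=21, f(8)=34, f(9)=55, f(10)=89, f(11)=144, f(12)=233, f(13)=377, f(14)=610, f(15)=987, f(16)=1597, f(17)=2584, f(18)=4181, f(19)=6765, f(20)=10946, f(21)=17711, f(22)=28657, f(23)=46368, f(24)=75025, f(25)=121393, f(26)=196418, f(27)=317811, f(28)=514229, f(29)=832040, f(30)=1346269, f(31)=2178309, f(32)=3524578, f(33)=5702887.

Final answer: 5702887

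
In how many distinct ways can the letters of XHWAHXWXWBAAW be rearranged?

Letters (A:3, B:1, H:2, W:4, X:3). Total letters: 13.
Permutations = 13!/(4! x 3! x 3! x 2!).

Final answer: 3603600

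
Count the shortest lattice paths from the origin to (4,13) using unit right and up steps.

Each path has 4 right steps and 13 up steps in some order (17 steps total).
Choose which 13 of the 17 steps are up: C(17,13).

Final answer: C(17,13) = 2380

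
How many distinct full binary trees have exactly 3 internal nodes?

The structures are counted by the Catalan number C_n. Here n = 3.
C_n = C(2n,n) - C(2n,n+1), so C_{3} = C(6,3) - C(6,4) = 20 - 15.

Final answer: C_{3} = 5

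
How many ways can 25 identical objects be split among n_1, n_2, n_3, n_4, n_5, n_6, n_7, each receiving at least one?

Substitute n'_i = n_i - 1 (so n'_i >= 0). Then sum n'_i = 25 - 7 = 18.
Stars and bars: C(18+7-1, 7-1) = C(24,6).

Final answer: C(24,6) = 134596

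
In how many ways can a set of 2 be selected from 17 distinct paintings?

C(17,2) = 17!/(2! x (17-2)!).

Final answer: C(17,2) = 136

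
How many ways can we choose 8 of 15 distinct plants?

C(15,8) = 15!/(8! x (15-8)!).

Final answer: C(15,8) = 6435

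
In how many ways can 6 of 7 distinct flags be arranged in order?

P(7,6) = 7!/(7-6)! = 7!/1!.

Final answer: P(7,6) = 5040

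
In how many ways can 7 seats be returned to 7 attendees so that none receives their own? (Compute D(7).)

Use the recurrence D(n) = (n-1)(D(n-1) + D(n-2)) with D(0)=1, D(1)=0.
D(2) = 1 x (0 + 1) = 1
D(3) = 2 x (1 + 0) = 2
D(4) = 3 x (2 + 1) = 9
D(5) = 4 x (9 + 2) = 44
D(6) = 5 x (44 + 9) = 265
D(7) = 6 x (D(6) + D(5)) = 6 x (265 + 44)

Final answer: D(7) = 1854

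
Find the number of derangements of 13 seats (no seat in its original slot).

Derangements satisfy D(n) = (n-1)(D(n-1) + D(n-2)), starting from D(0)=1, D(1)=0.
D(2) = 1 x (0 + 1) = 1
D(3) = 2 x (1 + 0) = 2
D(4) = 3 x (2 + 1) = 9
D(5) = 4 x (9 + 2) = 44
D(6) = 5 x (44 + 9) = 265
D(7) = 6 x (265 + 44) = 1854
D(8) = 7 x (1854 + 265) = 14833
D(9) = 8 x (14833 + 1854) = 133496
D(10) = 9 x (133496 + 14833) = 1334961
D(11) = 10 x (1334961 + 133496) = 14684570
D(12) = 11 x (14684570 + 1334961) = 176214841
D(13) = 12 x (D(12) + D(11)) = 12 x (176214841 + 14684570)

Final answer: D(13) = 2290792932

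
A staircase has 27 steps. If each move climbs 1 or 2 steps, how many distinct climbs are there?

Let f(n) be the number of climbs. Removing the last move (1 or 2 steps) gives f(n) = f(n-1) + f(n-2); base cases f(1)=1, f(2)=2.
Computing successive values: f(1)=1, f(2)=2, f(3)=3, f(4)=5, f(5)=8, f(6)=13, f(7)=21, f(8)=34, f(9)=55, f(10)=89, f(11)=144, f(12)=233, f(13)=377, f(14)=610, f(15)=987, f(16)=1597, f(17)=2584, f(18)=4181, f(19)=6765, f(20)=10946, f(21)=17711, f(22)=28657, f(23)=46368, f(24)=75025, f(25)=121393, f(26)=196418, f(27)=317811.

Final answer: 317811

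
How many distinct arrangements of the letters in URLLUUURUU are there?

Letters (L:2, R:2, U:6). Total letters: 10.
Permutations = 10!/(6! x 2! x 2!).

Final answer: 1260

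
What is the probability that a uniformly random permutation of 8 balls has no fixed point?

Use the recurrence D(n) = (n-1)(D(n-1) + D(n-2)) with D(0)=1, D(1)=0.
Building up: D(2)=1, D(3)=2, D(4)=9, D(5)=44, D(6)=265, D(7)=1854, D(8)=14833.
Total arrangements: 8! = 40320.
Probability = D(8)/8! = 2119/5760.

Final answer: D(8)/8! = 14833/40320 = 0.367882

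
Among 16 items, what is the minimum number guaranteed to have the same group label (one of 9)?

There are 9 possible values for group label (one of 9). With 16 items and 9 categories, by pigeonhole: ceiling(16/9).

Final answer: 2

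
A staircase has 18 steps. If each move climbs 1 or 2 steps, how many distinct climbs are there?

Condition on the final move: it is a 1-step (f(n-1) ways to get there) or a 2-step (f(n-2) ways), so f(n) = f(n-1) + f(n-2), with f(1)=1, f(2)=2.
Iterating the recurrence: f(1)=1, f(2)=2, f(3)=3, f(4)=5, f(5)=8, f(6)=13, f(7)=21, f(8)=34, f(9)=55, f(10)=89, f(11)=144, f(12)=233, f(13)=377, f(14)=610, f(15)=987, f(16)=1597, f(17)=2584, f(18)=4181.

Final answer: 4181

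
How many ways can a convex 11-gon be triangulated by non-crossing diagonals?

The structures are counted by the Catalan number C_n. Here n = 11 - 2 = 9.
C_n = C(2n,n) - C(2n,n+1), so C_{9} = C(18,9) - C(18,10) = 48620 - 43758.

Final answer: C_{9} = 4862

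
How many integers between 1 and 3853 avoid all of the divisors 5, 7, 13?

|div by 5|=770, |div by 7|=550, |div by 13|=296.
|div by 5&7|=110, |div by 5&13|=59, |div by 7&13|=42, |div by all|=8.
By inclusion-exclusion, divisible by at least one: 770+550+296-110-59-42+8 = 1413.
Not divisible by any: 3853 - 1413.

Final answer: 2440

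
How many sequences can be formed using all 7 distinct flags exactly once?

The number of ways to arrange 7 distinct objects is 7!.

Final answer: 7! = 5040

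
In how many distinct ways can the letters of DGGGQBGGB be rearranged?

Letters (B:2, D:1, G:5, Q:1). Total letters: 9.
Permutations = 9!/(5! x 2!).

Final answer: 1512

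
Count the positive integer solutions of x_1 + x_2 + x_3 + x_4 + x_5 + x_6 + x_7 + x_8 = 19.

Substitute x'_i = x_i - 1 (so x'_i >= 0). Then sum x'_i = 19 - 8 = 11.
Stars and bars: C(11+8-1, 8-1) = C(18,7).

Final answer: C(18,7) = 31824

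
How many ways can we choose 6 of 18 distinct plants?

C(18,6) = 18!/(6! x 12!).

Final answer: \binom{18}{6} = 18564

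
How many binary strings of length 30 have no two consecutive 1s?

Let a(n) count valid strings. If the last bit is 0 the prefix is any valid string of length n-1; if it is 1 the string must end in 01 with a valid prefix of length n-2. So a(n) = a(n-1) + a(n-2), a(1)=2, a(2)=3.
Computing successive values: a(1)=2, a(2)=3, a(3)=5, a(4)=8, a(5)=13, a(6)=21, a(7)=34, a(8)=55, a(9)=89, a(10)=144, a(11)=233, a(12)=377, a(13)=610, a(14)=987, a(15)=1597, a(16)=2584, a(17)=4181, a(18)=6765, a(19)=10946, a(20)=17711, a(21)=28657, a(22)=46368, a(23)=75025, a(24)=121393, a(25)=196418, a(26)=317811, a(27)=514229, a(28)=832040, a(29)=1346269, a(30)=2178309.

Final answer: 2178309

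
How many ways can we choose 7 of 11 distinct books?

C(11,7) = 11!/(7! x (11-7)!).

Final answer: C(11,7) = 330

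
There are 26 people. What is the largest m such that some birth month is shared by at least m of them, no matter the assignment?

There are 12 possible values for birth month. With 26 people and 12 categories, by pigeonhole: ceiling(26/12).

Final answer: 3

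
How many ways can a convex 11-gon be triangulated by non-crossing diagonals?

This is counted by the nth Catalan number C_n. Here n = 11 - 2 = 9.
C_n = C(2n,n) - C(2n,n+1), so C_{9} = C(18,9) - C(18,10) = 48620 - 43758.

Final answer: C_{9} = 4862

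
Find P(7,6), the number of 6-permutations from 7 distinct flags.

P(7,6) = 7!/(7-6)! = 7!/1!.

Final answer: P(7,6) = 5040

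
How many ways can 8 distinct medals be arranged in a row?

The number of ways to arrange 8 distinct objects is 8!.

Final answer: 8! = 40320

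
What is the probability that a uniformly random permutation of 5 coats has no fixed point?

Derangements satisfy D(n) = (n-1)(D(n-1) + D(n-2)), starting from D(0)=1, D(1)=0.
Building up: D(2)=1, D(3)=2, D(4)=9, D(5)=44.
Total arrangements: 5! = 120.
Probability = D(5)/5! = 11/30.

Final answer: D(5)/5! = 44/120 = 0.366667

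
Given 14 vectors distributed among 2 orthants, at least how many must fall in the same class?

By pigeonhole with 14 objects and 2 categories: ceiling(14/2).

Final answer: 7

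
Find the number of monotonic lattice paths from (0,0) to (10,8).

Each path has 10 right steps and 8 up steps in some order (18 steps total).
Choose which 8 of the 18 steps are up: C(18,8).

Final answer: C(18,8) = 43758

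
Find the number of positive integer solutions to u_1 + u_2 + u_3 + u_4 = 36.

Substitute u'_i = u_i - 1 (so u'_i >= 0). Then sum u'_i = 36 - 4 = 32.
Stars and bars: C(32+4-1, 4-1) = C(35,3).

Final answer: C(35,3) = 6545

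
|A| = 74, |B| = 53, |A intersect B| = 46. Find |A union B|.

|A union B| = |A| + |B| - |A intersect B| = 74 + 53 - 46.

Final answer: 81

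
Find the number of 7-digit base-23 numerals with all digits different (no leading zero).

The leading digit has 22 choices (anything but zero); the next has 22 (anything but the first), then 21, and so on, one fewer each time.
Total: 22 x 22 x 21 x 20 x 19 x 18 x 17.

Final answer: 1181869920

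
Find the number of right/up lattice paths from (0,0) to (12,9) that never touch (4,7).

Total paths to (12,9): C(21,9) = 293930.
Paths through (4,7): C(11,7) x C(10,2) = 14850.
Avoiding (4,7): 293930 - 14850.

Final answer: 279080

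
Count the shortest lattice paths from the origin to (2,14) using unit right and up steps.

Each path has 2 right steps and 14 up steps in some order (16 steps total).
Choose which 14 of the 16 steps are up: C(16,14).

Final answer: C(16,14) = 120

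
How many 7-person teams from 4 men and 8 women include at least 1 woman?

Sum over valid woman counts:
C(8,3)C(4,4) = 56
C(8,4)C(4,3) = 280
C(8,5)C(4,2) = 336
C(8,6)C(4,1) = 112
C(8,7)C(4,0) = 8
Total: 56 + 280 + 336 + 112 + 8.

Final answer: 792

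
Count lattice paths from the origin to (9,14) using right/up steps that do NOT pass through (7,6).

Total paths to (9,14): C(23,14) = 817190.
Paths through (7,6): C(13,6) x C(10,8) = 77220.
Avoiding (7,6): 817190 - 77220.

Final answer: 739970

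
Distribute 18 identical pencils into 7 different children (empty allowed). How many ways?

Stars and bars: C(n+k-1, k-1) = C(24,6).

Final answer: C(24,6) = 134596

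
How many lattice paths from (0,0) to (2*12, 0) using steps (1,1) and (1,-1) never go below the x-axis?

Total monotonic paths to (12,12): C(24,12) = 2704156.
Paths that cross above y=x (reflection bijection): C(24,13) = 2496144.
Valid Dyck paths: 2704156 - 2496144.
(Check: C(24,12) - C(24,13) = C(24,12)/13, the Catalan number C_{12}.)

Final answer: C_{12} = 208012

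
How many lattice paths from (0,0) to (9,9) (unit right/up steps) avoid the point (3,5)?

Total paths to (9,9): C(18,9) = 48620.
Paths through (3,5): C(8,5) x C(10,4) = 11760.
Avoiding (3,5): 48620 - 11760.

Final answer: 36860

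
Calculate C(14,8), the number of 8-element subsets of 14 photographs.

C(14,8) = 14!/(8! x 6!).

Final answer: \binom{14}{8} = 3003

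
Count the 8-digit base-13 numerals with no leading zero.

Leading digit: 12 options (nonzero). Other 7 digit(s): 13 options each.
Total: 12 x 13^7.

Final answer: 752982204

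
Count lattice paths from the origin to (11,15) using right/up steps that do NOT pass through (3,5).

Total paths to (11,15): C(26,15) = 7726160.
Paths through (3,5): C(8,5) x C(18,10) = 2450448.
Avoiding (3,5): 7726160 - 2450448.

Final answer: 5275712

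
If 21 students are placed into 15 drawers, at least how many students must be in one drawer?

By the pigeonhole principle: ceiling(21/15).

Final answer: 2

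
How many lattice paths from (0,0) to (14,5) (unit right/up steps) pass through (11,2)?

Paths (0,0)->(11,2): C(13,2) = 78.
Paths (11,2)->(14,5): C(6,3) = 20.
By multiplication principle: 78 x 20.

Final answer: 1560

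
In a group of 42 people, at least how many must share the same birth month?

There are 12 possible values for birth month. With 42 people and 12 categories, by pigeonhole: ceiling(42/12).

Final answer: 4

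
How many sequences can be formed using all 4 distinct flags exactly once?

The number of ways to arrange 4 distinct objects is 4!.

Final answer: 4! = 24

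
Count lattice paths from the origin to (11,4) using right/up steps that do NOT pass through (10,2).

Total paths to (11,4): C(15,4) = 1365.
Paths through (10,2): C(12,2) x C(3,2) = 198.
Avoiding (10,2): 1365 - 198.

Final answer: 1167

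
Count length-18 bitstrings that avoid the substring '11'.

Let a(n) count valid strings. If the last bit is 0 the prefix is any valid string of length n-1; if it is 1 the string must end in 01 with a valid prefix of length n-2. So a(n) = a(n-1) + a(n-2), a(1)=2, a(2)=3.
Computing successive values: a(1)=2, a(2)=3, a(3)=5, a(4)=8, a(5)=13, a(6)=21, a(7)=34, a(8)=55, a(9)=89, a(10)=144, a(11)=233, a(12)=377, a(13)=610, a(14)=987, a(15)=1597, a(16)=2584, a(17)=4181, a(18)=6765.

Final answer: 6765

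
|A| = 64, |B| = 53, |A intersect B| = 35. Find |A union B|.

|A union B| = |A| + |B| - |A intersect B| = 64 + 53 - 35.

Final answer: 82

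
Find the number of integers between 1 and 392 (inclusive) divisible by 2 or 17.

Multiples of 2: 196. Multiples of 17: 23. Of both (lcm=34): 11.
By inclusion-exclusion: 196 + 23 - 11.

Final answer: 208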